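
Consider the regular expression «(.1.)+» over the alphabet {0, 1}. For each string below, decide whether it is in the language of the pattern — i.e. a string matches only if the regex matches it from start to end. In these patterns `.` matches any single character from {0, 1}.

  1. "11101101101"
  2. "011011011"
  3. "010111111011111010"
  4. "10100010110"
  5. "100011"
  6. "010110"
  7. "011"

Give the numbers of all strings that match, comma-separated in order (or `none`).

2, 3, 6, 7

1 → no match
2 → match
3 → match
4 → no match
5 → no match
6 → match
7 → match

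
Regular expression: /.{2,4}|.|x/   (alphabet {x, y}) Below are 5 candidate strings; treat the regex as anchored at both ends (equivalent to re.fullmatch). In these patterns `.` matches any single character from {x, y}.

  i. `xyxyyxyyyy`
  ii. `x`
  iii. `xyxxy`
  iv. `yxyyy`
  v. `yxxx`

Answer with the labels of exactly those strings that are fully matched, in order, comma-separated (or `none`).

ii, v

i. `xyxyyxyyyy` → no match
ii. `x` → match
iii. `xyxxy` → no match
iv. `yxyyy` → no match
v. `yxxx` → match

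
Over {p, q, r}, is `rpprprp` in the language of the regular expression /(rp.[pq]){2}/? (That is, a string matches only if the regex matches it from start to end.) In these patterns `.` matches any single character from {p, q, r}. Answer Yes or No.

No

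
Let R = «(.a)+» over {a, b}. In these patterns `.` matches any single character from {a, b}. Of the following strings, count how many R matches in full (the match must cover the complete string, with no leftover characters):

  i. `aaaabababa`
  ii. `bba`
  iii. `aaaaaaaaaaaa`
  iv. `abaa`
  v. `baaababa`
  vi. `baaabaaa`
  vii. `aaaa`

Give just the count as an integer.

5

i → match
ii → no match
iii → match
iv → no match
v → match
vi → match
vii → match
Total matched: 5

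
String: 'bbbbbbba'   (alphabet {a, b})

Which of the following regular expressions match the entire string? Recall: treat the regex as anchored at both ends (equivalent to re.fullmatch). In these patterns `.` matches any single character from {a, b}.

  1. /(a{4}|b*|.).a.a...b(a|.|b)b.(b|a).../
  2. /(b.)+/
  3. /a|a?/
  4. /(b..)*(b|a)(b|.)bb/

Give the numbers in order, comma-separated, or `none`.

2

1 → no match
2 → match
3 → no match
4 → no match — must end with 'bb'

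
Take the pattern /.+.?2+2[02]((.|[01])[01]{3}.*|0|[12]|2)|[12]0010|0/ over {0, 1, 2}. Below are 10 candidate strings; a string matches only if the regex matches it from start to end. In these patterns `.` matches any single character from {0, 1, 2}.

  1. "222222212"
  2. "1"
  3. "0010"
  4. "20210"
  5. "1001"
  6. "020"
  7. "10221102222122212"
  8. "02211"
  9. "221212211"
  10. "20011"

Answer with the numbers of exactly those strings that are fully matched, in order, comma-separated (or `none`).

1 → no match
2 → no match
3 → no match
4 → no match
5 → no match
6 → no match
7 → no match
8 → no match
9 → no match
10 → no match

none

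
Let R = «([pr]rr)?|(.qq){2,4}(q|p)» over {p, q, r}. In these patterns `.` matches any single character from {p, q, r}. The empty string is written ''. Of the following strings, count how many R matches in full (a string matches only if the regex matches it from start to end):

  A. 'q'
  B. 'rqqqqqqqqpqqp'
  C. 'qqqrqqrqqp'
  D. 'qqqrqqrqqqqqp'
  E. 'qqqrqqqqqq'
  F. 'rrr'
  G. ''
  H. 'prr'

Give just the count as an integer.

A → no match
B → match
C → match
D → match
E → match
F → match
G → match
H → match
Total matched: 7

7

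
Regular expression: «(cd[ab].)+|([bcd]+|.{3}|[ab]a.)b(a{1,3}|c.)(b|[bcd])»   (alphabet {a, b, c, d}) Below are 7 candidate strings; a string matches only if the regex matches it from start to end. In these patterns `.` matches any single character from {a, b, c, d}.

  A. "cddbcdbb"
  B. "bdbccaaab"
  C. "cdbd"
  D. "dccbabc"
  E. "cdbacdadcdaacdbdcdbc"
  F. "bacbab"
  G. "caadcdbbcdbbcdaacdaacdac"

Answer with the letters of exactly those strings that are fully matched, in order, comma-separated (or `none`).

A → no match
B → no match
C → match
D → no match
E → match
F → match
G → no match

C, E, F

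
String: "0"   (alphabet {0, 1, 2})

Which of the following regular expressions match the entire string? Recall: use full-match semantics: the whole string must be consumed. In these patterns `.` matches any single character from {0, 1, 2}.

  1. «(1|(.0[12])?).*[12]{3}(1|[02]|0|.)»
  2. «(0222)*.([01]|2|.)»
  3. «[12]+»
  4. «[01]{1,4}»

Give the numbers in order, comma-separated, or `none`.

1 → no match
2 → no match
3 → no match
4 → match

4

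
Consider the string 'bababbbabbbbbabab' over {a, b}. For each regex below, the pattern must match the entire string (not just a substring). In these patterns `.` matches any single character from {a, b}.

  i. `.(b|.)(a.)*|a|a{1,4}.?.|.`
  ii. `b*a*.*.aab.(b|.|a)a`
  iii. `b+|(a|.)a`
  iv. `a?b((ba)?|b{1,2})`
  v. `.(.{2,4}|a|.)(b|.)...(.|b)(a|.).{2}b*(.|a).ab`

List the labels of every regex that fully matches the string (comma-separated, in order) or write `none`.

v

i → no match
ii → no match — must end with 'a'
iii → no match
iv → no match
v → match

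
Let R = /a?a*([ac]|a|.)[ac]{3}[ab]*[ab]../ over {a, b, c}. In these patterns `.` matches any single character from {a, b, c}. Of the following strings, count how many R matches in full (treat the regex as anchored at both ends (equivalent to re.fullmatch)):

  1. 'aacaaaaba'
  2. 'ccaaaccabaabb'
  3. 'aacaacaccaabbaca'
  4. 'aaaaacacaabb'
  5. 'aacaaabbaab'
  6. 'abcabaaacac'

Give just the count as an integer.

3

1 → match
2 → no match
3 → no match
4 → match
5 → match
6 → no match
Total matched: 3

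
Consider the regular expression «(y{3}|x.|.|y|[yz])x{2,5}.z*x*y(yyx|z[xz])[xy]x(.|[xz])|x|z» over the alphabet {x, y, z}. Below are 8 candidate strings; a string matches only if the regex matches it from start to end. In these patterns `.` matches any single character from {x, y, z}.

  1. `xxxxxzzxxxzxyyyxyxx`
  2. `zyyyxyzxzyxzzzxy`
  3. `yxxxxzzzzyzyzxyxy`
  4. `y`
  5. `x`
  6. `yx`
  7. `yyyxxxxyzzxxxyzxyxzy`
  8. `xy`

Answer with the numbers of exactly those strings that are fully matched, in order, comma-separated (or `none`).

1 → no match
2 → no match
3 → no match
4 → no match
5 → match
6 → no match
7 → no match
8 → no match

5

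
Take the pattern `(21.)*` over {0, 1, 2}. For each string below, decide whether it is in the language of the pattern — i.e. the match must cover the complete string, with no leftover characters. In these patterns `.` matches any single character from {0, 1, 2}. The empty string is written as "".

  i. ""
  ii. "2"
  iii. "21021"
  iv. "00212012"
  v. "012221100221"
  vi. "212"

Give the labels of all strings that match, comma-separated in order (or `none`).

i, vi

i → match
ii → no match
iii → no match
iv → no match
v → no match
vi → match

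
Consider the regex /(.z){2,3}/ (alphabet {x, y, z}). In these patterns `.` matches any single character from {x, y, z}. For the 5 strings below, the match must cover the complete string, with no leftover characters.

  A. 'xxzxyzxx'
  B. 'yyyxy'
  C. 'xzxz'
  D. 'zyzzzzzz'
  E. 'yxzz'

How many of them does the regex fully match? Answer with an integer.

1

A. 'xxzxyzxx' → no match — must end with 'z'
B. 'yyyxy' → no match — must end with 'z'
C. 'xzxz' → match
D. 'zyzzzzzz' → no match
E. 'yxzz' → no match
Total matched: 1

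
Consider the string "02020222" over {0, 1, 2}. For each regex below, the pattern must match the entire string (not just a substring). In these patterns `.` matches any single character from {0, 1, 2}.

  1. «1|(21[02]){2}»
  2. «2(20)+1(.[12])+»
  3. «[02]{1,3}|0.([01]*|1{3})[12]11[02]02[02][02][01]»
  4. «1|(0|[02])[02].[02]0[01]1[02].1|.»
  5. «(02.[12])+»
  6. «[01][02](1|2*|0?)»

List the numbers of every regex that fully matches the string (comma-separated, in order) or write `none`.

1 → no match
2 → no match — must start with "220"
3 → no match
4 → no match
5 → match
6 → no match

5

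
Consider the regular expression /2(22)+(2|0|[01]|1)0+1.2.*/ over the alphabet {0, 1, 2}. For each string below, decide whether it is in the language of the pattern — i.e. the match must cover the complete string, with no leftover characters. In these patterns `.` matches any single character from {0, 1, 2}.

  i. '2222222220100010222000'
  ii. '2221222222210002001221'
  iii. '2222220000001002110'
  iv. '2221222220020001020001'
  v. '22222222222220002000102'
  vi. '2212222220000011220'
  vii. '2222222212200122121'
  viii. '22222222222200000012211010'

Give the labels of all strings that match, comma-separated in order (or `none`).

viii

i → no match
ii → no match
iii → no match
iv → no match
v → no match
vi → no match — must start with '222'
vii → no match
viii → match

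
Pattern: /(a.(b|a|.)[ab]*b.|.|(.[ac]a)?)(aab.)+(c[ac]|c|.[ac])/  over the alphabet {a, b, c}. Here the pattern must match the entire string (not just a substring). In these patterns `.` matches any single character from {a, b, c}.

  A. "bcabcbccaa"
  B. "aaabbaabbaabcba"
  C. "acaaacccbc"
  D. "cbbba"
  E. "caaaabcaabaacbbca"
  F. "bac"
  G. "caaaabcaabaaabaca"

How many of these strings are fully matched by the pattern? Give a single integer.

A → no match
B → match
C → no match
D → no match
E → no match
F → no match
G → match
Total matched: 2

2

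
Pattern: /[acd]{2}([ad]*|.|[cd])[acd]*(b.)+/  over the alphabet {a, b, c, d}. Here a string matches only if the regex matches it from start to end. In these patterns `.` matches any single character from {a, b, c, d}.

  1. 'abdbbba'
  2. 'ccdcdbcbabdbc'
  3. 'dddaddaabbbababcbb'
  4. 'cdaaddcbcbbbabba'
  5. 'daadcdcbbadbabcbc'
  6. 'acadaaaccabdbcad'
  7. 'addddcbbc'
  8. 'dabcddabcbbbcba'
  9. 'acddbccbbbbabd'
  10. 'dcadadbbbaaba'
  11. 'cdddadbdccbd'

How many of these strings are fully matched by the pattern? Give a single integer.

3

1. 'abdbbba' → no match
2 → match
3 → match
4 → no match
5 → no match
6 → no match
7. 'addddcbbc' → no match
8 → match
9 → no match
10 → no match
11. 'cdddadbdccbd' → no match
Total matched: 3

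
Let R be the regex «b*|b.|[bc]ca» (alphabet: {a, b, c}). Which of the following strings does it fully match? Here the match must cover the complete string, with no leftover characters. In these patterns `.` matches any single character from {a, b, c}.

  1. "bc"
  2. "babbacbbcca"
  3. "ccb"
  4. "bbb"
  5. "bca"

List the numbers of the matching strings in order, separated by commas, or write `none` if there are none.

1, 4, 5

1 → match
2 → no match
3 → no match
4 → match
5 → match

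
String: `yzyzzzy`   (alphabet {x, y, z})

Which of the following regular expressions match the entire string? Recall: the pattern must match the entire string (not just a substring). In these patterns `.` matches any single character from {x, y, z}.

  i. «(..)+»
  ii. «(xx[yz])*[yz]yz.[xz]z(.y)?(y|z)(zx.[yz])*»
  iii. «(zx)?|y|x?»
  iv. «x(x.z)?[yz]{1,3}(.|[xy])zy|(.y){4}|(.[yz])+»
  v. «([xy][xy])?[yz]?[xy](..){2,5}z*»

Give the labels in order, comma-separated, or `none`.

i → no match
ii → no match
iii → no match
iv → no match
v → match

v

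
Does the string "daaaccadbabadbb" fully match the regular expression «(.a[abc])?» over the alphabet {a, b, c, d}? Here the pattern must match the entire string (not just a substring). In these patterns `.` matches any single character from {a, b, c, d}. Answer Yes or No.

No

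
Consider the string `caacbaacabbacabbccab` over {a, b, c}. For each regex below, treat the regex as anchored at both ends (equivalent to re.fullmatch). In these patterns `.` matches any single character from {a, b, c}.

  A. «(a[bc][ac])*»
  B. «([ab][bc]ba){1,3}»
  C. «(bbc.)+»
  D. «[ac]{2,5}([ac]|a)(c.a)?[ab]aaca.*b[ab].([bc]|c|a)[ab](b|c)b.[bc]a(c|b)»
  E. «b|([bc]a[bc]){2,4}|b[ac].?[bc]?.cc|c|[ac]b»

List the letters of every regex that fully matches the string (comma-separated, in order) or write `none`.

A → no match
B → no match — must end with `ba`
C → no match — must start with `bbc`
D → match
E → no match

D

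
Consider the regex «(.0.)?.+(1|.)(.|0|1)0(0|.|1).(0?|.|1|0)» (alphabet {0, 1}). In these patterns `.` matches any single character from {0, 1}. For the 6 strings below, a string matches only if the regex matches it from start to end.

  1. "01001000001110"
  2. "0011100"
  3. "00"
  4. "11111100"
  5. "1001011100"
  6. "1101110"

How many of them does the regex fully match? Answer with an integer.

0

1 → no match
2 → no match
3 → no match
4 → no match
5 → no match
6 → no match
Total matched: 0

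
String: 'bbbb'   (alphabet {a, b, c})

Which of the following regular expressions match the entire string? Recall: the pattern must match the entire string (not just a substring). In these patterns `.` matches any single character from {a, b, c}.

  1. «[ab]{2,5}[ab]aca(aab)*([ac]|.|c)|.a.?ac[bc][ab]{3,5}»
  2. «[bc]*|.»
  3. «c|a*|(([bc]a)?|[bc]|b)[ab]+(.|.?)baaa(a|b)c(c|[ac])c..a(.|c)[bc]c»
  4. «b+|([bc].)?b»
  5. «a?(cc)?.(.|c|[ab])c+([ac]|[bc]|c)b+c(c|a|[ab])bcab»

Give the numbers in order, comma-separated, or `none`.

2, 4

1 → no match
2 → match
3 → no match
4 → match
5 → no match — must end with 'bcab'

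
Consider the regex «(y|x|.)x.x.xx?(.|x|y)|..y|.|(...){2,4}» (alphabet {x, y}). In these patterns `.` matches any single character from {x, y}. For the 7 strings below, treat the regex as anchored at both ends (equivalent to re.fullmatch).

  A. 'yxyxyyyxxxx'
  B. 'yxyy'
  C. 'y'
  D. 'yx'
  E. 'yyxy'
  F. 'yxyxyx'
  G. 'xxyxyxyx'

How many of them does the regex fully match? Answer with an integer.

A → no match
B → no match
C → match
D → no match
E → no match
F → match
G → no match
Total matched: 2

2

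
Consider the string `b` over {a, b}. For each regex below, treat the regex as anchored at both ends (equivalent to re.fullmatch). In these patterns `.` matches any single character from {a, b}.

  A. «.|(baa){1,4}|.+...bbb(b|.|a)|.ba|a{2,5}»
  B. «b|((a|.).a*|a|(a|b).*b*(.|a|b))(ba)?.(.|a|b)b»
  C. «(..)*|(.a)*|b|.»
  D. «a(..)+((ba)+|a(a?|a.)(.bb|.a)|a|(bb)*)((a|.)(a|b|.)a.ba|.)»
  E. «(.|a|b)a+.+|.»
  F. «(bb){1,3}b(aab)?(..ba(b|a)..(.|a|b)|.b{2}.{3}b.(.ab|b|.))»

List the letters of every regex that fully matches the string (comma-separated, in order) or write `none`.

A, B, C, E

A → match
B → match
C → match
D → no match — must start with `a`
E → match
F → no match — must start with `bb`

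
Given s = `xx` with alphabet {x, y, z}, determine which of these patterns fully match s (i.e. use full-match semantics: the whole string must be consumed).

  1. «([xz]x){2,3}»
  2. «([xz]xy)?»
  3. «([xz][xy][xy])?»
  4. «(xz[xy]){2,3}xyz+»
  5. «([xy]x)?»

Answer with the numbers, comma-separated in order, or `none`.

1 → no match
2 → no match
3 → no match
4 → no match — must start with `xz`
5 → match

5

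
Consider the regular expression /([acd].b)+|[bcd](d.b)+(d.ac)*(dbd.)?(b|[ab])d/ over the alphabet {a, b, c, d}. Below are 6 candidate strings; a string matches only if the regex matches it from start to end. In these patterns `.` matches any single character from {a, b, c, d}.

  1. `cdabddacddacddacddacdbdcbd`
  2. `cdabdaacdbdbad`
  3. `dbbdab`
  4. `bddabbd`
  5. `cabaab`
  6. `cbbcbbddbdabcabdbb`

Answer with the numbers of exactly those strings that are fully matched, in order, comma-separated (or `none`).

1 → match
2 → match
3 → match
4 → no match
5 → match
6 → match

1, 2, 3, 5, 6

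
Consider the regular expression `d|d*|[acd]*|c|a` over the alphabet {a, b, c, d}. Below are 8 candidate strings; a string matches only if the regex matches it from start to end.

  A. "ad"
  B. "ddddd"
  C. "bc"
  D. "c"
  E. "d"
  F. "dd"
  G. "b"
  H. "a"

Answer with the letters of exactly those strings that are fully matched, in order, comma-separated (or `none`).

A, B, D, E, F, H

A → match
B → match
C → no match
D → match
E → match
F → match
G → no match
H → match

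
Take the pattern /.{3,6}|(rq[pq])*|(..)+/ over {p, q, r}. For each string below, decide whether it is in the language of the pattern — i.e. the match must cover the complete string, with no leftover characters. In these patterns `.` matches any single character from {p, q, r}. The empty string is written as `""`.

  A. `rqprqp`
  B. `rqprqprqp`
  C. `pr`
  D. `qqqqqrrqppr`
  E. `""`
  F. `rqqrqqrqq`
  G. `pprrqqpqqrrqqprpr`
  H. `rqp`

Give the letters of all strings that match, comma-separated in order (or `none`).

A, B, C, E, F, H

A. `rqprqp` → match
B. `rqprqprqp` → match
C. `pr` → match
D. `qqqqqrrqppr` → no match
E. `""` → match
F. `rqqrqqrqq` → match
G → no match
H. `rqp` → match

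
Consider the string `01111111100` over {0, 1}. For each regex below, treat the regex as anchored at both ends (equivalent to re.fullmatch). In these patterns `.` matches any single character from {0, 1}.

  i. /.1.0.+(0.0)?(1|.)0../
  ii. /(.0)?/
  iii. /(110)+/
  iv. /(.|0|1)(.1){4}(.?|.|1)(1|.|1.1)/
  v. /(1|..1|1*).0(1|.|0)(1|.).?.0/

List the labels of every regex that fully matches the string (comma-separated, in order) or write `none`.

iv

i → no match
ii → no match
iii → no match — must start with `110`
iv → match
v → no match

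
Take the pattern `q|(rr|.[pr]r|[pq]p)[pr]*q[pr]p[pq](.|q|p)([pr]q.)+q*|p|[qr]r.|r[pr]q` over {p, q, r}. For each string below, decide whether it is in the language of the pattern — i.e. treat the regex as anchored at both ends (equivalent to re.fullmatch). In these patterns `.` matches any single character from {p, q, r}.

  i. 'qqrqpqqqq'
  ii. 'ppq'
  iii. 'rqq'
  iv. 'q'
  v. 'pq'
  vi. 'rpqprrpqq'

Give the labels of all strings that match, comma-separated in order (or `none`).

iv

i → no match
ii → no match
iii → no match
iv → match
v → no match
vi → no match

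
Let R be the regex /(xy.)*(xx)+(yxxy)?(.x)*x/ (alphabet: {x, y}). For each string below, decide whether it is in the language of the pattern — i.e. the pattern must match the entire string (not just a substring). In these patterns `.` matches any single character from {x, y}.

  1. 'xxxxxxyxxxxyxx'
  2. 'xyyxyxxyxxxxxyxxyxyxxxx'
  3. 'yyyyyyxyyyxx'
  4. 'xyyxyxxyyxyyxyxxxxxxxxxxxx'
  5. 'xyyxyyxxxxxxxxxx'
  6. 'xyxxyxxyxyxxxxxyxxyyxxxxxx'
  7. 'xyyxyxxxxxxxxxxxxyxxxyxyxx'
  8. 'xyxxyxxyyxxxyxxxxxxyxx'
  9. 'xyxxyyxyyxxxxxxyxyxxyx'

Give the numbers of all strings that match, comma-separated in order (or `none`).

4

1 → no match
2 → no match
3 → no match
4 → match
5 → no match
6 → no match
7 → no match
8 → no match
9 → no match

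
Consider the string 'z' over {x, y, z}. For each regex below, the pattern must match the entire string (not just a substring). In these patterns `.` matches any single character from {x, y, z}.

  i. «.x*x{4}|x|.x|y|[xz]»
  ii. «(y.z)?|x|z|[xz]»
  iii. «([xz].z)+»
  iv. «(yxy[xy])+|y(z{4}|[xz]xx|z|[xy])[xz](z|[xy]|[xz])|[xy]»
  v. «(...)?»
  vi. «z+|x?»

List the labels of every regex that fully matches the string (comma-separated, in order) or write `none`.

i → match
ii → match
iii → no match
iv → no match
v → no match
vi → match

i, ii, vi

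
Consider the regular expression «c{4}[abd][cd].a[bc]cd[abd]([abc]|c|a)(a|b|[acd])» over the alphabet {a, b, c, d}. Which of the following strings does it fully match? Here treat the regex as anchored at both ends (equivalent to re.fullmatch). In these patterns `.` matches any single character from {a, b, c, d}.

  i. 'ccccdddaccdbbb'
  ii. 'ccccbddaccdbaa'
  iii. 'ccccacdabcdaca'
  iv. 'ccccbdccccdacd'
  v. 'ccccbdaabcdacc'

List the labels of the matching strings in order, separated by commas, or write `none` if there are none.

i → match
ii → match
iii → match
iv → no match
v → match

i, ii, iii, v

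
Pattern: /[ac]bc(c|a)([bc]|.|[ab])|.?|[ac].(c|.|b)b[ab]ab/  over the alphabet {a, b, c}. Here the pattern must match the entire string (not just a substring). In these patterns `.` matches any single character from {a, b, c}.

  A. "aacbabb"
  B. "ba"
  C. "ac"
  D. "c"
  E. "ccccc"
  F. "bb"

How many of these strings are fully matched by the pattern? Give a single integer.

1

A → no match
B → no match
C → no match
D → match
E → no match
F → no match
Total matched: 1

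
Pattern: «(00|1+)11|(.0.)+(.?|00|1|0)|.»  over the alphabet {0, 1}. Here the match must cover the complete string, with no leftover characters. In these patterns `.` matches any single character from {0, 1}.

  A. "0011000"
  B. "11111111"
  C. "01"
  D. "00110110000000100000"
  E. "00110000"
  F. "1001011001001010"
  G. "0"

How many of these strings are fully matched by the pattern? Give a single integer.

6

A → match
B → match
C → no match
D → match
E → match
F → match
G → match
Total matched: 6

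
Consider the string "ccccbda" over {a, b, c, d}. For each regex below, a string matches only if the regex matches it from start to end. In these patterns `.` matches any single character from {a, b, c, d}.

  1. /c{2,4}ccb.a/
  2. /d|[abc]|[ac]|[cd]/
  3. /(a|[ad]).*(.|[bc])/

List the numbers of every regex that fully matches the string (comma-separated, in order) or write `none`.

1 → match
2 → no match
3 → no match

1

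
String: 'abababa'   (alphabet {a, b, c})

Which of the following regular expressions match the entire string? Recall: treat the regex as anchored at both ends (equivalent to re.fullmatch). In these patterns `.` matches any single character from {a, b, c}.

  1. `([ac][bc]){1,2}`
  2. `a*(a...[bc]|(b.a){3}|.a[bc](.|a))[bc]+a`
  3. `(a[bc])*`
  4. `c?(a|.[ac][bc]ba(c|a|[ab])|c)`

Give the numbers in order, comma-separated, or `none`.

2

1 → no match
2 → match
3 → no match
4 → no match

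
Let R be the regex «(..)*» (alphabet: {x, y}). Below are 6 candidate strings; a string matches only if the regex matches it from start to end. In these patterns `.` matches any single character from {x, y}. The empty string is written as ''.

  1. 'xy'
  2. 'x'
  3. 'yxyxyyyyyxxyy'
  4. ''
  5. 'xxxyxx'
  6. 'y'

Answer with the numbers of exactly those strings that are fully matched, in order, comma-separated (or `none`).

1, 4, 5

1 → match
2 → no match
3 → no match
4 → match
5 → match
6 → no match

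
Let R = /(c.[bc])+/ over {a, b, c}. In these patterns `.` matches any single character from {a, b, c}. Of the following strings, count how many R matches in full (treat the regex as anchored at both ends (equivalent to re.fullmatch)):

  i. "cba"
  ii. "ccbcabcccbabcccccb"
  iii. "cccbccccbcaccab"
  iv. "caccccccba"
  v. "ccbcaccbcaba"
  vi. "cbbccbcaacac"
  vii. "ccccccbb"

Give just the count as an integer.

0

i. "cba" → no match
ii → no match
iii → no match
iv. "caccccccba" → no match
v. "ccbcaccbcaba" → no match
vi. "cbbccbcaacac" → no match
vii. "ccccccbb" → no match
Total matched: 0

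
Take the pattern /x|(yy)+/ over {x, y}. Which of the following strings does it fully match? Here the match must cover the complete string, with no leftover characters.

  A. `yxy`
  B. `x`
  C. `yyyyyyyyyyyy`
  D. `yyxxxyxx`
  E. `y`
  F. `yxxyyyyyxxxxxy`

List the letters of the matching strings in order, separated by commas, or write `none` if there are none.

B, C

A → no match
B → match
C → match
D → no match
E → no match
F → no match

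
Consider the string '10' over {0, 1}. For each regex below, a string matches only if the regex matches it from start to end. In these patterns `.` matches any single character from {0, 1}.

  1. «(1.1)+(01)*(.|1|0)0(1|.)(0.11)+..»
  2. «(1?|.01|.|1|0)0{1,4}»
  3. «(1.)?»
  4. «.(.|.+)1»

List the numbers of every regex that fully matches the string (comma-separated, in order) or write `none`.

1 → no match
2 → match
3 → match
4 → no match — must end with '1'

2, 3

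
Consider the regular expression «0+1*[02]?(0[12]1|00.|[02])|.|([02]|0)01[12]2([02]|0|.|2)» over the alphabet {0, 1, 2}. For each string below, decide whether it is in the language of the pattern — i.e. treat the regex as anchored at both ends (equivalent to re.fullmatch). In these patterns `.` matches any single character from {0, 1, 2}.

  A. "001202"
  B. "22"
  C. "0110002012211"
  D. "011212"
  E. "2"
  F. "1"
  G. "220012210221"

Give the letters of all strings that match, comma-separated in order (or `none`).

E, F

A → no match
B → no match
C → no match
D → no match
E → match
F → match
G → no match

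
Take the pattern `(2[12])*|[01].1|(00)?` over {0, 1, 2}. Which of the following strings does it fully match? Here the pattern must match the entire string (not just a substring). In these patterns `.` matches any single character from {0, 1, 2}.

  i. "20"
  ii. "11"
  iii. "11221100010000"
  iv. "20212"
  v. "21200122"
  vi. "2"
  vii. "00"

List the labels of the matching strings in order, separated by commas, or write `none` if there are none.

vii

i → no match
ii → no match
iii → no match
iv → no match
v → no match
vi → no match
vii → match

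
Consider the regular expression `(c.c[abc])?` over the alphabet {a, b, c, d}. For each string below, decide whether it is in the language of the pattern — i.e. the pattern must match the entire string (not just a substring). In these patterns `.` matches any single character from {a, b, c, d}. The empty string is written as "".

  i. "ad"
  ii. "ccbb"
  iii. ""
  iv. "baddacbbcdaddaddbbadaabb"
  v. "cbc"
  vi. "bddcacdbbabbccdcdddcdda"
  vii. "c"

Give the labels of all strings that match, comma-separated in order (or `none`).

iii

i → no match
ii → no match
iii → match
iv → no match
v → no match
vi → no match
vii → no match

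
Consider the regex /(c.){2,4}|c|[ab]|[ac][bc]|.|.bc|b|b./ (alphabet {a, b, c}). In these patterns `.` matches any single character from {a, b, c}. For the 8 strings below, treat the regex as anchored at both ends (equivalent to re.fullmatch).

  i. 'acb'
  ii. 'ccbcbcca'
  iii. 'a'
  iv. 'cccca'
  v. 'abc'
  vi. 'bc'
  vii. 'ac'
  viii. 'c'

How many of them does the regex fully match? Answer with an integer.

5

i → no match
ii → no match
iii → match
iv → no match
v → match
vi → match
vii → match
viii → match
Total matched: 5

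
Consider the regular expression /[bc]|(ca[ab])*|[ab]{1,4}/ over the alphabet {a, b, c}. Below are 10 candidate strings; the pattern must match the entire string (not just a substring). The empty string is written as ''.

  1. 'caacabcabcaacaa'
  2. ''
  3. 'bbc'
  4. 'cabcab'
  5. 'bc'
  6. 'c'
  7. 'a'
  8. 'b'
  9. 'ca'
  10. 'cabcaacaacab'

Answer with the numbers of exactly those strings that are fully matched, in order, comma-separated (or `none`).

1 → match
2 → match
3 → no match
4 → match
5 → no match
6 → match
7 → match
8 → match
9 → no match
10 → match

1, 2, 4, 6, 7, 8, 10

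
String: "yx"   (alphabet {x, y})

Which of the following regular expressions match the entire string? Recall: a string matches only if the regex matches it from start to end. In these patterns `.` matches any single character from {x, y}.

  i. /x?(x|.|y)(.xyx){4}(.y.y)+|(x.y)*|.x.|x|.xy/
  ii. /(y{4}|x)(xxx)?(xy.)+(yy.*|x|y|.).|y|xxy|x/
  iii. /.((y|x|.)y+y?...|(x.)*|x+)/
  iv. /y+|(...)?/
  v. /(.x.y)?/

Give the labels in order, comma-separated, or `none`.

iii

i → no match
ii → no match
iii → match
iv → no match
v → no match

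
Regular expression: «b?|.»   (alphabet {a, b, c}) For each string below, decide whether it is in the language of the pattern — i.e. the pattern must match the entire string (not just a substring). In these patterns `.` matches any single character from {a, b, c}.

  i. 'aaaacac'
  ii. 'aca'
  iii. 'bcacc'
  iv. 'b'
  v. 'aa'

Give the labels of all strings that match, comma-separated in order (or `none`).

i → no match
ii → no match
iii → no match
iv → match
v → no match

iv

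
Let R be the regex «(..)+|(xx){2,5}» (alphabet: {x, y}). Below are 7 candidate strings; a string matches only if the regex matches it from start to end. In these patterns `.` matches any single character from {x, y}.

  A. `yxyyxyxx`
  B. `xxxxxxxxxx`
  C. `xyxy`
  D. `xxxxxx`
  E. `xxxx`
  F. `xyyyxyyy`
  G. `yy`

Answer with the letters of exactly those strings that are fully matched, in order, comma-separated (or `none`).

A → match
B → match
C → match
D → match
E → match
F → match
G → match

A, B, C, D, E, F, G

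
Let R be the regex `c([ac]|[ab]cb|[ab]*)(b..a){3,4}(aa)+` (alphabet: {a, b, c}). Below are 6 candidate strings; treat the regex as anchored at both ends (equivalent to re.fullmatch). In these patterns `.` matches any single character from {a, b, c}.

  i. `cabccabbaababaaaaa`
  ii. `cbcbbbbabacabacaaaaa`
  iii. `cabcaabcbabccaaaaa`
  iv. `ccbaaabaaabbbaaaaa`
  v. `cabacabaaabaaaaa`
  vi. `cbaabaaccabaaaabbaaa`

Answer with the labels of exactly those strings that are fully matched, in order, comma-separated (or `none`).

i → match
ii → match
iii → match
iv → match
v → match
vi → no match

i, ii, iii, iv, v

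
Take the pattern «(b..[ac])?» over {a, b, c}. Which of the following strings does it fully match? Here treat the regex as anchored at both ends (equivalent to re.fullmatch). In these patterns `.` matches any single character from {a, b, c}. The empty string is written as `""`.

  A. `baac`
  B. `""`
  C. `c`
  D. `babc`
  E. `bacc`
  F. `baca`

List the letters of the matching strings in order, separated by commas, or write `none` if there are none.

A, B, D, E, F

A → match
B → match
C → no match
D → match
E → match
F → match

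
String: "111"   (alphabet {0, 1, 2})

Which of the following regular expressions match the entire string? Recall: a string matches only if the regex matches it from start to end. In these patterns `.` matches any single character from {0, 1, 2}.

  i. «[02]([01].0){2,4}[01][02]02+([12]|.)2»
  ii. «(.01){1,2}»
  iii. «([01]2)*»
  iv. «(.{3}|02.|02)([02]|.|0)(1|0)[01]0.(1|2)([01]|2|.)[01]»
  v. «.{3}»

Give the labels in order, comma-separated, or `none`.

i → no match — must end with "2"
ii → no match — must end with "01"
iii → no match
iv → no match
v → match

v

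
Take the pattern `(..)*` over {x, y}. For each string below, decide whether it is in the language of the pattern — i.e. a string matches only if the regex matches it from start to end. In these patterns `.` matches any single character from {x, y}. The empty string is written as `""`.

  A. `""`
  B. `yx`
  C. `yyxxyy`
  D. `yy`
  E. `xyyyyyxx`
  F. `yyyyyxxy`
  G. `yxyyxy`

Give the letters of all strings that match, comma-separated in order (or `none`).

A, B, C, D, E, F, G

A → match
B → match
C → match
D → match
E → match
F → match
G → match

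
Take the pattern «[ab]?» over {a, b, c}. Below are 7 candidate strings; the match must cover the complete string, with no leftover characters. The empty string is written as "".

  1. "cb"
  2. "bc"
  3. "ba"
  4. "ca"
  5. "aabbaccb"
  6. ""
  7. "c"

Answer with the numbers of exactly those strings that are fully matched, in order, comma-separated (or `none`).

6

1 → no match
2 → no match
3 → no match
4 → no match
5 → no match
6 → match
7 → no match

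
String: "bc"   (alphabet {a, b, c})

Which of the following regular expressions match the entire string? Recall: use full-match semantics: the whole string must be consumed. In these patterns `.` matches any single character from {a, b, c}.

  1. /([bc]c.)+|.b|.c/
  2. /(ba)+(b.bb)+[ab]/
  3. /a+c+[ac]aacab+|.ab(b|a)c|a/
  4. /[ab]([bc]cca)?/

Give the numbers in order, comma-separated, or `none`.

1 → match
2 → no match — must start with "ba"
3 → no match
4 → no match

1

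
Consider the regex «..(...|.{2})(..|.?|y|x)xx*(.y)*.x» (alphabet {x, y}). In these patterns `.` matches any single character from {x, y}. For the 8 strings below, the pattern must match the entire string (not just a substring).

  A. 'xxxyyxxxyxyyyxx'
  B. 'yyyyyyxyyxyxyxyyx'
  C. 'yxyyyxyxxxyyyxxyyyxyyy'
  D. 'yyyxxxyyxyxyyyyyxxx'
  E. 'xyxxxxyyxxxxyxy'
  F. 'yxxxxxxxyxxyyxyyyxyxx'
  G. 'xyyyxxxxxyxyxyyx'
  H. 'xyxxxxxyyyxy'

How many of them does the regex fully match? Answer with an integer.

A → match
B → match
C → no match — must end with 'x'
D → no match
E → no match — must end with 'x'
F → no match
G → match
H → no match — must end with 'x'
Total matched: 3

3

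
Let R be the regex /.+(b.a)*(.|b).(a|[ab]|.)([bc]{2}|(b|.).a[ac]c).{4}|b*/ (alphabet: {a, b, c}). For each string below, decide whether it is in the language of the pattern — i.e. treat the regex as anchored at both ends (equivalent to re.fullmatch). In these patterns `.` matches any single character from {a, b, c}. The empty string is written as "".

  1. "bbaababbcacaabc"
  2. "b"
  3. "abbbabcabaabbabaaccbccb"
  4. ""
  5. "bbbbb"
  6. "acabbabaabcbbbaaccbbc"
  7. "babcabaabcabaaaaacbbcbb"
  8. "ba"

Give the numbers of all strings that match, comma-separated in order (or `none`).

2, 3, 4, 5, 6, 7

1 → no match
2 → match
3 → match
4 → match
5 → match
6 → match
7 → match
8 → no match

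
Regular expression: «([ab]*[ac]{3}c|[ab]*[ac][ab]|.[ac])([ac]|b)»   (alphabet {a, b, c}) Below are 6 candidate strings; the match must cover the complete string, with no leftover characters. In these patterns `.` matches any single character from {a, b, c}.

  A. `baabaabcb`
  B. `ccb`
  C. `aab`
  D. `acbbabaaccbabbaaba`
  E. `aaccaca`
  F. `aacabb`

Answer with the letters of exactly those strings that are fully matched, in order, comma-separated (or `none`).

B, C, E

A → no match
B → match
C → match
D → no match
E → match
F → no match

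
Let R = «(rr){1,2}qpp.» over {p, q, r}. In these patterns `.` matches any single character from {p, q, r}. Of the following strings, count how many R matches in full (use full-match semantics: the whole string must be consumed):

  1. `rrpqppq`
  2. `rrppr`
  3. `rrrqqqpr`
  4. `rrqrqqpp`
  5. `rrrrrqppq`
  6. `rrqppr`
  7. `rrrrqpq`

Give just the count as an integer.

1

1 → no match
2 → no match
3 → no match
4 → no match
5 → no match
6 → match
7 → no match
Total matched: 1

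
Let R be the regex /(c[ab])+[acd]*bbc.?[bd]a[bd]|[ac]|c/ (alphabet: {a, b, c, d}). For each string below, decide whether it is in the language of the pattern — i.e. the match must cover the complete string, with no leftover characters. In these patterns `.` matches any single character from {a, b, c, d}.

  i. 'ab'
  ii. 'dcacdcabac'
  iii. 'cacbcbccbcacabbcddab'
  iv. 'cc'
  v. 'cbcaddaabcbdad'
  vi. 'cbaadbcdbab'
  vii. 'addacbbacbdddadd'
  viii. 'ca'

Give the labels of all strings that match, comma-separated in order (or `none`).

i → no match
ii → no match
iii → no match
iv → no match
v → no match
vi → no match
vii → no match
viii → no match

none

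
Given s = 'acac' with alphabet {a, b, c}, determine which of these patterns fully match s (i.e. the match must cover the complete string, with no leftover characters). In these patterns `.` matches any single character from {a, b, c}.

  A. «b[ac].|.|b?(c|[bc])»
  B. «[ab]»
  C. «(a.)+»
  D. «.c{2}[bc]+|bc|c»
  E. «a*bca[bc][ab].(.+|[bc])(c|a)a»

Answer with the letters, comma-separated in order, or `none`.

A → no match
B → no match
C → match
D → no match
E → no match — must end with 'a'

C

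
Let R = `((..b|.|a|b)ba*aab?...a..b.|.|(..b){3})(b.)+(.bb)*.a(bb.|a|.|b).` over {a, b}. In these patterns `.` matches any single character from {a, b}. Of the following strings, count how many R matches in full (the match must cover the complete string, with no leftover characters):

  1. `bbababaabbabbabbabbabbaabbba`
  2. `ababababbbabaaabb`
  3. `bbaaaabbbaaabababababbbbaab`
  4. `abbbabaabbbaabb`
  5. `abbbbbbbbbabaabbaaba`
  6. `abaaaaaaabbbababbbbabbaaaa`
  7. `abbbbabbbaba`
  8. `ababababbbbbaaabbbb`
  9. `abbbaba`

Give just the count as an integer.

1 → match
2 → match
3 → match
4 → match
5 → match
6 → match
7. `abbbbabbbaba` → match
8 → match
9. `abbbaba` → match
Total matched: 9

9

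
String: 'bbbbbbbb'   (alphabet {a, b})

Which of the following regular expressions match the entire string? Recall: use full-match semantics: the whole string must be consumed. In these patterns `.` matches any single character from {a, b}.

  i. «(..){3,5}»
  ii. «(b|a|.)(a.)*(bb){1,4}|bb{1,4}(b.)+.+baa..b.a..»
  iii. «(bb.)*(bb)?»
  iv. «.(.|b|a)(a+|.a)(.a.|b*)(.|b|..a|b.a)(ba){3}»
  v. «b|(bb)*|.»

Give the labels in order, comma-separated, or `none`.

i → match
ii → no match
iii → match
iv → no match — must end with 'ba'
v → match

i, iii, v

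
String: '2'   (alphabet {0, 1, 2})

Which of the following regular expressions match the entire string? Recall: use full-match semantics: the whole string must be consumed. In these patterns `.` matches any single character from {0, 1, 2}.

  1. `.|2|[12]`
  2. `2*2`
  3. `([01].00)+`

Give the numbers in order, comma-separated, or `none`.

1 → match
2 → match
3 → no match — must end with '00'

1, 2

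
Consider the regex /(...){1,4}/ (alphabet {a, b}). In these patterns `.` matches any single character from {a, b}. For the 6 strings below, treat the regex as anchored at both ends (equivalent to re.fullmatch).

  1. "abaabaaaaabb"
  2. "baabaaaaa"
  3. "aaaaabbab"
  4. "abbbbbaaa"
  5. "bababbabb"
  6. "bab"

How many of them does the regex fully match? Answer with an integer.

6

1. "abaabaaaaabb" → match
2. "baabaaaaa" → match
3. "aaaaabbab" → match
4. "abbbbbaaa" → match
5. "bababbabb" → match
6. "bab" → match
Total matched: 6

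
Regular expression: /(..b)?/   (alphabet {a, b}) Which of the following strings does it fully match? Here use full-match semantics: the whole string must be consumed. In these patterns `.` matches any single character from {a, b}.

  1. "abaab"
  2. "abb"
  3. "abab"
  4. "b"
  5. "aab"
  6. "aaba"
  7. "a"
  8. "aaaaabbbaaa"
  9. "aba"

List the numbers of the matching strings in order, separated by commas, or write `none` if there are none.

1 → no match
2 → match
3 → no match
4 → no match
5 → match
6 → no match
7 → no match
8 → no match
9 → no match

2, 5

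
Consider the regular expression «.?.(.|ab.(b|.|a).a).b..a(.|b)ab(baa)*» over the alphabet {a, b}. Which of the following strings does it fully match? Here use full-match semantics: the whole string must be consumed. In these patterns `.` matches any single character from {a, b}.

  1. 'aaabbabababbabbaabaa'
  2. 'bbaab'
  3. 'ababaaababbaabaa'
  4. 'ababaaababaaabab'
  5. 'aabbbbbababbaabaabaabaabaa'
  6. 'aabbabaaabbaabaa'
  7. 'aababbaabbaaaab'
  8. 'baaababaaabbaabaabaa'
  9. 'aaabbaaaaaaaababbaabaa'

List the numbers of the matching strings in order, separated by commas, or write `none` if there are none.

3, 5, 6, 7, 8

1 → no match
2. 'bbaab' → no match
3 → match
4 → no match
5 → match
6 → match
7 → match
8 → match
9 → no match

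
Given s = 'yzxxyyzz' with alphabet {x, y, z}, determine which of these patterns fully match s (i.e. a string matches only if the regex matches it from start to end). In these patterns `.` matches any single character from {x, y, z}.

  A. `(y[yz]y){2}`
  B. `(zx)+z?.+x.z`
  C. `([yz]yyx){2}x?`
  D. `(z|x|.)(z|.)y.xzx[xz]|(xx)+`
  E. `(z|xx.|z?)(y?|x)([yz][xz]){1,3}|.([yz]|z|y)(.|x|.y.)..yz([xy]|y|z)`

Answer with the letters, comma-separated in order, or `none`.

E

A → no match — must end with 'y'
B → no match — must start with 'zx'
C → no match
D → no match
E → match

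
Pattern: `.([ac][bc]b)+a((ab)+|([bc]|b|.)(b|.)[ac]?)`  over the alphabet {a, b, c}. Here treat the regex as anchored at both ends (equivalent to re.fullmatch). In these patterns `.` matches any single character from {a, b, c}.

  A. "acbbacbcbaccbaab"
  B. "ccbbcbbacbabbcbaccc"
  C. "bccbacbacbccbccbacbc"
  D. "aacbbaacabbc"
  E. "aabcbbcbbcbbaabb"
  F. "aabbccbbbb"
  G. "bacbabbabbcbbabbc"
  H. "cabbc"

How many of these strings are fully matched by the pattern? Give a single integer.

A → no match
B → no match
C → match
D → no match
E → no match
F → no match
G → match
H → no match
Total matched: 2

2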